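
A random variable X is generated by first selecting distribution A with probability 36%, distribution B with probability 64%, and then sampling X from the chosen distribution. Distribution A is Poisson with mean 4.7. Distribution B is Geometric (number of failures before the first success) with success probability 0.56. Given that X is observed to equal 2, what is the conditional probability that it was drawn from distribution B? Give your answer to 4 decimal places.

Likelihoods P(X=2 | ·): A: 0.100457; B: 0.108416.
Posterior ∝ prior × likelihood. Numerator for B: 0.64·0.108416 = 0.0693862.
Normalizing constant: 0.36·0.100457 + 0.64·0.108416 = 0.105551.
P(B | observation) = 0.0693862 / 0.105551 = 0.657372.

0.6574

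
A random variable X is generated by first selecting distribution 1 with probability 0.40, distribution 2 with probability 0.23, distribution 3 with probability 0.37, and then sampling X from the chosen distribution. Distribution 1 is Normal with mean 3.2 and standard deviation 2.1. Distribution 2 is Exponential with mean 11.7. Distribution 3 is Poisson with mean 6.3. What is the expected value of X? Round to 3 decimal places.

6.302

Component means — 1: 3.2; 2: 11.7; 3: 6.3.
E[X] = 0.4·3.2 + 0.23·11.7 + 0.37·6.3 = 6.302.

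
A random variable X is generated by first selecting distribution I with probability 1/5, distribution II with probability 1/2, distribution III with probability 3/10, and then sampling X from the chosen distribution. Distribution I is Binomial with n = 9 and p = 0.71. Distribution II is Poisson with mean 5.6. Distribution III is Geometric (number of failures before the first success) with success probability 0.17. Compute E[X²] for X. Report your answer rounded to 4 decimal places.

42.7842

For each component E[X²] = Var + (mean)², giving I: 42.6852; II: 36.96; III: 52.5571.
Overall E[X²] = 0.2·42.6852 + 0.5·36.96 + 0.3·52.5571 = 42.7842.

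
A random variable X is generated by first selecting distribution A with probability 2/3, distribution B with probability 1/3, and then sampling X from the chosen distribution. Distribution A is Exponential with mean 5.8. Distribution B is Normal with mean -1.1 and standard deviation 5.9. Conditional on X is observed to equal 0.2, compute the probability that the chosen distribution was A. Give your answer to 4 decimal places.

0.8347

Likelihoods f(0.2 | ·): A: 0.16657; B: 0.0659957.
Posterior ∝ prior × likelihood. Numerator for A: 0.666667·0.16657 = 0.111047.
Normalizing constant: 0.666667·0.16657 + 0.333333·0.0659957 = 0.133045.
P(A | observation) = 0.111047 / 0.133045 = 0.834653.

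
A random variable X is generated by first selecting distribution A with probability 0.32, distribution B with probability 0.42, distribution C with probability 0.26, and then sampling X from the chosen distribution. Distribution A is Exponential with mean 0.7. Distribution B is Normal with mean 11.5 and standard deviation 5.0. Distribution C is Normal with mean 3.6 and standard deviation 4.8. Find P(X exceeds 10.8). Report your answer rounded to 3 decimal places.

0.251

Conditional on each component, P(X > 10.8): A: 1.99277e-07; B: 0.55567; C: 0.0668072.
By total probability, P(X > 10.8) = 0.32·1.99277e-07 + 0.42·0.55567 + 0.26·0.0668072 = 0.250751.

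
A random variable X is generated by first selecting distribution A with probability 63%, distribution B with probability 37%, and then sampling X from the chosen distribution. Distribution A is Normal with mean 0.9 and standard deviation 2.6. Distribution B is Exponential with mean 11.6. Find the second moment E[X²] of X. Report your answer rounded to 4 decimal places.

For each component E[X²] = Var + (mean)², giving A: 7.57; B: 269.12.
Overall E[X²] = 0.63·7.57 + 0.37·269.12 = 104.343.

104.3435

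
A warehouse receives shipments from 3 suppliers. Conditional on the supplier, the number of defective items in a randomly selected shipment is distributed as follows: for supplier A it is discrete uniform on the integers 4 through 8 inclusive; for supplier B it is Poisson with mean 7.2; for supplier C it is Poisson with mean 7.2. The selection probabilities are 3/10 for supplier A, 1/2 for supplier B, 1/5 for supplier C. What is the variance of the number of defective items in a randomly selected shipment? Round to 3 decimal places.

5.942

Per component, A: μ=6, E[X²]=38; B: μ=7.2, E[X²]=59.04; C: μ=7.2, E[X²]=59.04.
E[X] = 0.3·6 + 0.5·7.2 + 0.2·7.2 = 6.84.
E[X²] = 0.3·38 + 0.5·59.04 + 0.2·59.04 = 52.728.
Var(X) = E[X²] − (E[X])² = 52.728 − 46.7856 = 5.9424.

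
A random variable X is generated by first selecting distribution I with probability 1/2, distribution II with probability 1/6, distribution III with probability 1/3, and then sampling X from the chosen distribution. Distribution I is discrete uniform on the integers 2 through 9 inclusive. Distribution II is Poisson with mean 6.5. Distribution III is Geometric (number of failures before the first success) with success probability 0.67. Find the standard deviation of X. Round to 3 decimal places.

3.197

Per component, I: μ=5.5, E[X²]=35.5; II: μ=6.5, E[X²]=48.75; III: μ=0.492537, E[X²]=0.977723.
E[X] = 0.5·5.5 + 0.166667·6.5 + 0.333333·0.492537 = 3.99751.
E[X²] = 0.5·35.5 + 0.166667·48.75 + 0.333333·0.977723 = 26.2009.
Var(X) = E[X²] − (E[X])² = 26.2009 − 15.9801 = 10.2208.
SD(X) = √10.2208 = 3.197.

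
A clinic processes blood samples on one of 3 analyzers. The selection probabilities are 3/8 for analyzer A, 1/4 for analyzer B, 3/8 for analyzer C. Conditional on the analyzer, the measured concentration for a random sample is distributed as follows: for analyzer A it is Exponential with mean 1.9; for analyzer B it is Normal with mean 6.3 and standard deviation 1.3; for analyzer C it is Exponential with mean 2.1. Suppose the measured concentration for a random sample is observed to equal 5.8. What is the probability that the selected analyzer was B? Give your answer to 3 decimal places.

0.776

Likelihoods f(5.8 | ·): A: 0.0248602; B: 0.285; C: 0.0300816.
Posterior ∝ prior × likelihood. Numerator for B: 0.25·0.285 = 0.0712499.
Normalizing constant: 0.375·0.0248602 + 0.25·0.285 + 0.375·0.0300816 = 0.0918531.
P(B | observation) = 0.0712499 / 0.0918531 = 0.775694.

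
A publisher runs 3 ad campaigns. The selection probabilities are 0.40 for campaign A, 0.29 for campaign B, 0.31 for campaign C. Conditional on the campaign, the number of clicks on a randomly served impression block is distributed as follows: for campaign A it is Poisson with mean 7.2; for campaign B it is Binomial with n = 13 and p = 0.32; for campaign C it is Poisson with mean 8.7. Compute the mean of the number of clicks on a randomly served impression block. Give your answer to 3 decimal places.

6.783

Component means — A: 7.2; B: 4.16; C: 8.7.
E[X] = 0.4·7.2 + 0.29·4.16 + 0.31·8.7 = 6.7834.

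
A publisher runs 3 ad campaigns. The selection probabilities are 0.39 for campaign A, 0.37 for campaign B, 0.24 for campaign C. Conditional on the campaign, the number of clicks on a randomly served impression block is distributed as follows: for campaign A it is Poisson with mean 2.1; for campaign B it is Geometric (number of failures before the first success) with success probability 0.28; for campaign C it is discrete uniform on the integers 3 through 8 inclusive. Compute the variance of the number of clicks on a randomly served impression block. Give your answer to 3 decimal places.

6.793

Per component, A: μ=2.1, E[X²]=6.51; B: μ=2.57143, E[X²]=15.7959; C: μ=5.5, E[X²]=33.1667.
E[X] = 0.39·2.1 + 0.37·2.57143 + 0.24·5.5 = 3.09043.
E[X²] = 0.39·6.51 + 0.37·15.7959 + 0.24·33.1667 = 16.3434.
Var(X) = E[X²] − (E[X])² = 16.3434 − 9.55075 = 6.79264.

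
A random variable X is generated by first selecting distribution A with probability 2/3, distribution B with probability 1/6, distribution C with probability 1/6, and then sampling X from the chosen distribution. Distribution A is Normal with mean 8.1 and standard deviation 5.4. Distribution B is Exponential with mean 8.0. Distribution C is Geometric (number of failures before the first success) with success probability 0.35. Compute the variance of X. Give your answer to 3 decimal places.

36.371

Per component, A: μ=8.1, E[X²]=94.77; B: μ=8, E[X²]=128; C: μ=1.85714, E[X²]=8.7551.
E[X] = 0.666667·8.1 + 0.166667·8 + 0.166667·1.85714 = 7.04286.
E[X²] = 0.666667·94.77 + 0.166667·128 + 0.166667·8.7551 = 85.9725.
Var(X) = E[X²] − (E[X])² = 85.9725 − 49.6018 = 36.3707.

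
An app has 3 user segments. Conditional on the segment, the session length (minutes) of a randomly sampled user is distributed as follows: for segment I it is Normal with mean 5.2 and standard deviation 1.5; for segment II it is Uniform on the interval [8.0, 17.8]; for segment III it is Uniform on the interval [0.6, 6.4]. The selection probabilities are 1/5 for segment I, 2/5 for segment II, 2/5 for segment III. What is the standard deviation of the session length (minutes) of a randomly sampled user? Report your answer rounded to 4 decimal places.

Per component, I: μ=5.2, E[X²]=29.29; II: μ=12.9, E[X²]=174.413; III: μ=3.5, E[X²]=15.0533.
E[X] = 0.2·5.2 + 0.4·12.9 + 0.4·3.5 = 7.6.
E[X²] = 0.2·29.29 + 0.4·174.413 + 0.4·15.0533 = 81.6447.
Var(X) = E[X²] − (E[X])² = 81.6447 − 57.76 = 23.8847.
SD(X) = √23.8847 = 4.88719.

4.8872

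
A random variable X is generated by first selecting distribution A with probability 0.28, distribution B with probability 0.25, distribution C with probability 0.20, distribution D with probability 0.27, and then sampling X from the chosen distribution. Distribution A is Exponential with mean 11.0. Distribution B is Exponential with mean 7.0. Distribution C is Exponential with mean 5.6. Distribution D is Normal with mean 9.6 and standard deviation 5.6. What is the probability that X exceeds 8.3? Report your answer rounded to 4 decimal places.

0.4133

Conditional on each component, P(X > 8.3): A: 0.470224; B: 0.305528; C: 0.22715; D: 0.591786.
By total probability, P(X > 8.3) = 0.28·0.470224 + 0.25·0.305528 + 0.2·0.22715 + 0.27·0.591786 = 0.413257.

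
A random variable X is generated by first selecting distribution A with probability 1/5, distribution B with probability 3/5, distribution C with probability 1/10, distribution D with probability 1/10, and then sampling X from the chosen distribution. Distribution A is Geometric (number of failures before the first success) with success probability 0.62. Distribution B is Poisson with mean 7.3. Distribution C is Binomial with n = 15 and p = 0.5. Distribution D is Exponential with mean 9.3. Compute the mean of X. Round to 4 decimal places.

Component means — A: 0.612903; B: 7.3; C: 7.5; D: 9.3.
E[X] = 0.2·0.612903 + 0.6·7.3 + 0.1·7.5 + 0.1·9.3 = 6.18258.

6.1826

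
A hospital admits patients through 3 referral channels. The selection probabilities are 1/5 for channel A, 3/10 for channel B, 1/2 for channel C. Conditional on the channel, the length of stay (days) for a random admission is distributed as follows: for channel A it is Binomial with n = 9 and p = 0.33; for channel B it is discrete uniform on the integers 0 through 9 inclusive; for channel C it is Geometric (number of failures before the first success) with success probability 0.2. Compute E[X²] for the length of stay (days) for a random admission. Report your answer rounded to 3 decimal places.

For each component E[X²] = Var + (mean)², giving A: 10.8108; B: 28.5; C: 36.
Overall E[X²] = 0.2·10.8108 + 0.3·28.5 + 0.5·36 = 28.7122.

28.712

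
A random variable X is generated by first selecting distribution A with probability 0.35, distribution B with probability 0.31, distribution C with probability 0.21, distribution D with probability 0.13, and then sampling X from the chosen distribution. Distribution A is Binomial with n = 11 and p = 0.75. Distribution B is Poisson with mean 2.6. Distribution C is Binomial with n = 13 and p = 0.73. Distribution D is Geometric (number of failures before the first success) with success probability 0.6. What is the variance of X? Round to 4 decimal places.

13.7700

Per component, A: μ=8.25, E[X²]=70.125; B: μ=2.6, E[X²]=9.36; C: μ=9.49, E[X²]=92.6224; D: μ=0.666667, E[X²]=1.55556.
E[X] = 0.35·8.25 + 0.31·2.6 + 0.21·9.49 + 0.13·0.666667 = 5.77307.
E[X²] = 0.35·70.125 + 0.31·9.36 + 0.21·92.6224 + 0.13·1.55556 = 47.0983.
Var(X) = E[X²] − (E[X])² = 47.0983 − 33.3283 = 13.77.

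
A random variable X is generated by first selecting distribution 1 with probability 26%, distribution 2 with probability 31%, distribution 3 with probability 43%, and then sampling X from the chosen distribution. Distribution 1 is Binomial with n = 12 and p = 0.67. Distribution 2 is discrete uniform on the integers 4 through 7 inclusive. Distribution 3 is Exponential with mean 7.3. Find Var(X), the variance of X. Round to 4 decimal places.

Per component, 1: μ=8.04, E[X²]=67.2948; 2: μ=5.5, E[X²]=31.5; 3: μ=7.3, E[X²]=106.58.
E[X] = 0.26·8.04 + 0.31·5.5 + 0.43·7.3 = 6.9344.
E[X²] = 0.26·67.2948 + 0.31·31.5 + 0.43·106.58 = 73.091.
Var(X) = E[X²] − (E[X])² = 73.091 − 48.0859 = 25.0051.

25.0051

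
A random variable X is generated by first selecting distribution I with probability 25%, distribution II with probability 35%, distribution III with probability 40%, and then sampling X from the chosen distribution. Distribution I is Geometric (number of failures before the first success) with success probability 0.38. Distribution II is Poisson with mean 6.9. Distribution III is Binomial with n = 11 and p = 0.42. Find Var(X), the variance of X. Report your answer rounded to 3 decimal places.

8.610

Per component, I: μ=1.63158, E[X²]=6.95568; II: μ=6.9, E[X²]=54.51; III: μ=4.62, E[X²]=24.024.
E[X] = 0.25·1.63158 + 0.35·6.9 + 0.4·4.62 = 4.67089.
E[X²] = 0.25·6.95568 + 0.35·54.51 + 0.4·24.024 = 30.427.
Var(X) = E[X²] − (E[X])² = 30.427 − 21.8173 = 8.60976.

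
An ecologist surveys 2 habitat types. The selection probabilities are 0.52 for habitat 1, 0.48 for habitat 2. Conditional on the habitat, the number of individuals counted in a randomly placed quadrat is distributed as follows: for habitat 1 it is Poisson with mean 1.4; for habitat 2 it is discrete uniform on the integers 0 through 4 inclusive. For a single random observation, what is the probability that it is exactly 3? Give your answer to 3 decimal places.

Conditional on each habitat, P(X = 3): 1: 0.112777; 2: 0.2.
By total probability, P(X = 3) = 0.52·0.112777 + 0.48·0.2 = 0.154644.

0.155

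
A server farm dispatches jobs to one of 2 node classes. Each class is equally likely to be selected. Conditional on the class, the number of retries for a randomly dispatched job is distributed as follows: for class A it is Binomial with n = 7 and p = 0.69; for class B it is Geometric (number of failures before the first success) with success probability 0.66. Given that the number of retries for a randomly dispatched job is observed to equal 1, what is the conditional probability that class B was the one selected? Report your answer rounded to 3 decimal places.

0.981

Likelihoods P(X=1 | ·): A: 0.00428664; B: 0.2244.
Posterior ∝ prior × likelihood. Numerator for B: 0.5·0.2244 = 0.1122.
Normalizing constant: 0.5·0.00428664 + 0.5·0.2244 = 0.114343.
P(B | observation) = 0.1122 / 0.114343 = 0.981255.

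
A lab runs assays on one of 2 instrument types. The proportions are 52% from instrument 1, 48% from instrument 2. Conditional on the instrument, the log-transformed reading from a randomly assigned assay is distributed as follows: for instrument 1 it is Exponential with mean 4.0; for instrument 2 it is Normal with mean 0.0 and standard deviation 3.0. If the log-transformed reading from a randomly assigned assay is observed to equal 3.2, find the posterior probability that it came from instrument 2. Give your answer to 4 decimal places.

Likelihoods f(3.2 | ·): 1: 0.112332; 2: 0.0752876.
Posterior ∝ prior × likelihood. Numerator for 2: 0.48·0.0752876 = 0.0361381.
Normalizing constant: 0.52·0.112332 + 0.48·0.0752876 = 0.0945508.
P(2 | observation) = 0.0361381 / 0.0945508 = 0.382208.

0.3822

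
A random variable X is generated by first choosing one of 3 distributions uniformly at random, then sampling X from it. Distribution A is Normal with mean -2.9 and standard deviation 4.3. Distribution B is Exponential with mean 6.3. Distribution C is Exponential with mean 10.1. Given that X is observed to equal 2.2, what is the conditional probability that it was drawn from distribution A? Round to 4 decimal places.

0.1933

Likelihoods f(2.2 | ·): A: 0.0459176; B: 0.111944; C: 0.0796306.
Posterior ∝ prior × likelihood. Numerator for A: 0.333333·0.0459176 = 0.0153059.
Normalizing constant: 0.333333·0.0459176 + 0.333333·0.111944 + 0.333333·0.0796306 = 0.0791641.
P(A | observation) = 0.0153059 / 0.0791641 = 0.193344.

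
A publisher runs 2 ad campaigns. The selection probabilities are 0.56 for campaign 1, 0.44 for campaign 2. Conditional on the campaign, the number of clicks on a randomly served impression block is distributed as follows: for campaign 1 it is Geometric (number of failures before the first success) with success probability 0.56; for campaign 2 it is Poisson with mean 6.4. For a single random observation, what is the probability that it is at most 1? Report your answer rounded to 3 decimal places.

Conditional on each campaign, P(X ≤ 1): 1: 0.8064; 2: 0.0122955.
By total probability, P(X ≤ 1) = 0.56·0.8064 + 0.44·0.0122955 = 0.456994.

0.457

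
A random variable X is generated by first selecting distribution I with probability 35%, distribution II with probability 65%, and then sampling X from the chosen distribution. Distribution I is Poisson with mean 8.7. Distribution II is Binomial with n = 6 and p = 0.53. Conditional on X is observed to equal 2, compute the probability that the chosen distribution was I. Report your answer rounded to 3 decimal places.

0.016

Likelihoods P(X=2 | ·): I: 0.00630444; II: 0.205605.
Posterior ∝ prior × likelihood. Numerator for I: 0.35·0.00630444 = 0.00220655.
Normalizing constant: 0.35·0.00630444 + 0.65·0.205605 = 0.13585.
P(I | observation) = 0.00220655 / 0.13585 = 0.0162426.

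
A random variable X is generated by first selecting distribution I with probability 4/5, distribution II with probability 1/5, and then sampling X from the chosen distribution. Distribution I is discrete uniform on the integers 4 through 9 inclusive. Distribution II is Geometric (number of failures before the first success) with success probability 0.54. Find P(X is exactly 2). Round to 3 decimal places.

Conditional on each component, P(X = 2): I: 0; II: 0.114264.
By total probability, P(X = 2) = 0.8·0 + 0.2·0.114264 = 0.0228528.

0.023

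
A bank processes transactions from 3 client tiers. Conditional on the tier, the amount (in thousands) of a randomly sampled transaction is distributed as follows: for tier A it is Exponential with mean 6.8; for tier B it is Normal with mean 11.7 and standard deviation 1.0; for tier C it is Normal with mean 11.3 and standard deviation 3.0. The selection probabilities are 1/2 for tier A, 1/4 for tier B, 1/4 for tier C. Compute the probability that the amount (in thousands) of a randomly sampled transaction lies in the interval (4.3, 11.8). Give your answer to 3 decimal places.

Conditional on each tier, P(4.3 < X < 11.8): A: 0.354992; B: 0.539828; C: 0.556369.
By total probability, P(4.3 < X < 11.8) = 0.5·0.354992 + 0.25·0.539828 + 0.25·0.556369 = 0.451545.

0.452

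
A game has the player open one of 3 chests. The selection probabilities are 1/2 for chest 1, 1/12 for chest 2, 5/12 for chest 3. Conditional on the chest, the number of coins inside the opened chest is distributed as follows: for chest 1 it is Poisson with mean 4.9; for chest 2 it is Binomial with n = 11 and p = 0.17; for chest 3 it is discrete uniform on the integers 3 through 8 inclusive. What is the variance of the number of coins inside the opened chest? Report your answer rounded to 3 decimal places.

Per component, 1: μ=4.9, E[X²]=28.91; 2: μ=1.87, E[X²]=5.049; 3: μ=5.5, E[X²]=33.1667.
E[X] = 0.5·4.9 + 0.0833333·1.87 + 0.416667·5.5 = 4.8975.
E[X²] = 0.5·28.91 + 0.0833333·5.049 + 0.416667·33.1667 = 28.6952.
Var(X) = E[X²] − (E[X])² = 28.6952 − 23.9855 = 4.70969.

4.710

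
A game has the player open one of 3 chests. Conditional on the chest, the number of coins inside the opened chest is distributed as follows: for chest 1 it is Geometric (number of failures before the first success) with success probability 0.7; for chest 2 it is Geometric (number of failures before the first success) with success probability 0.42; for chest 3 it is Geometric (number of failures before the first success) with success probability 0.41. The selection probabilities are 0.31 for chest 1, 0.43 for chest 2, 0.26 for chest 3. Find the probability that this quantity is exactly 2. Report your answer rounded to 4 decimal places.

0.1174

Conditional on each chest, P(X = 2): 1: 0.063; 2: 0.141288; 3: 0.142721.
By total probability, P(X = 2) = 0.31·0.063 + 0.43·0.141288 + 0.26·0.142721 = 0.117391.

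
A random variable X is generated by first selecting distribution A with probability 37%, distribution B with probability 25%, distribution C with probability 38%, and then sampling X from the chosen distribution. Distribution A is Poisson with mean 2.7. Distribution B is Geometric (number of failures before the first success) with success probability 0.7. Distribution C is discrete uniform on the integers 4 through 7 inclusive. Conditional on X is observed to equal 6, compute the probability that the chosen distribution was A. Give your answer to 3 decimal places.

Likelihoods P(X=6 | ·): A: 0.0361622; B: 0.0005103; C: 0.25.
Posterior ∝ prior × likelihood. Numerator for A: 0.37·0.0361622 = 0.01338.
Normalizing constant: 0.37·0.0361622 + 0.25·0.0005103 + 0.38·0.25 = 0.108508.
P(A | observation) = 0.01338 / 0.108508 = 0.12331.

0.123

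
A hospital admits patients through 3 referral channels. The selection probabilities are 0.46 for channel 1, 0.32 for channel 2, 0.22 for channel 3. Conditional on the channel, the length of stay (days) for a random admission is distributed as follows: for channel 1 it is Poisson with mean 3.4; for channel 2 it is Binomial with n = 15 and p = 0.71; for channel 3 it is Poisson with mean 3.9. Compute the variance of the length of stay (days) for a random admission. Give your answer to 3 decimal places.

Per component, 1: μ=3.4, E[X²]=14.96; 2: μ=10.65, E[X²]=116.511; 3: μ=3.9, E[X²]=19.11.
E[X] = 0.46·3.4 + 0.32·10.65 + 0.22·3.9 = 5.83.
E[X²] = 0.46·14.96 + 0.32·116.511 + 0.22·19.11 = 48.3693.
Var(X) = E[X²] − (E[X])² = 48.3693 − 33.9889 = 14.3804.

14.380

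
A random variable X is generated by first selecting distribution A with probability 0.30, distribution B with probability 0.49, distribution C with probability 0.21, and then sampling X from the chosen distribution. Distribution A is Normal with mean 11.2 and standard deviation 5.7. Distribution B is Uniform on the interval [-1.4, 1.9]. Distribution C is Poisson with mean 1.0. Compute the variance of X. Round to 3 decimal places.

Per component, A: μ=11.2, E[X²]=157.93; B: μ=0.25, E[X²]=0.97; C: μ=1, E[X²]=2.
E[X] = 0.3·11.2 + 0.49·0.25 + 0.21·1 = 3.6925.
E[X²] = 0.3·157.93 + 0.49·0.97 + 0.21·2 = 48.2743.
Var(X) = E[X²] − (E[X])² = 48.2743 − 13.6346 = 34.6397.

34.640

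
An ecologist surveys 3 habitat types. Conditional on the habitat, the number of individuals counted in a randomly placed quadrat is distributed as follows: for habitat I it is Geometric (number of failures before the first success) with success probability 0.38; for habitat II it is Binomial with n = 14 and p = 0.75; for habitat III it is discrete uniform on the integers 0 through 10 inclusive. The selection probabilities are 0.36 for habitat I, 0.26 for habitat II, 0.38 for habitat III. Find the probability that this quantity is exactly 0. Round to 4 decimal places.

0.1713

Conditional on each habitat, P(X = 0): I: 0.38; II: 3.72529e-09; III: 0.0909091.
By total probability, P(X = 0) = 0.36·0.38 + 0.26·3.72529e-09 + 0.38·0.0909091 = 0.171345.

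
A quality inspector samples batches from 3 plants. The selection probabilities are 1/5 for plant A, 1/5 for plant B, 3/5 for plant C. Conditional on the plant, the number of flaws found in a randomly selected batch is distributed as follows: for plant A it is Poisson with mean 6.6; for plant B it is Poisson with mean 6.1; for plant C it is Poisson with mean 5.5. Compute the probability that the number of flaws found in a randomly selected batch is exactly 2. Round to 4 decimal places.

0.0514

Conditional on each plant, P(X = 2): A: 0.0296288; B: 0.0417286; C: 0.0618124.
By total probability, P(X = 2) = 0.2·0.0296288 + 0.2·0.0417286 + 0.6·0.0618124 = 0.0513589.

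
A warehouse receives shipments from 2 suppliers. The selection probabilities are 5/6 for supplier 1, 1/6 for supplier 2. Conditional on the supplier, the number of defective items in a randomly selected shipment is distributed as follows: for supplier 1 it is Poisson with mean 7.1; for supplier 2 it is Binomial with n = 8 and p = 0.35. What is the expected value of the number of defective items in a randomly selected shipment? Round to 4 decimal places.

6.3833

Component means — 1: 7.1; 2: 2.8.
E[X] = 0.833333·7.1 + 0.166667·2.8 = 6.38333.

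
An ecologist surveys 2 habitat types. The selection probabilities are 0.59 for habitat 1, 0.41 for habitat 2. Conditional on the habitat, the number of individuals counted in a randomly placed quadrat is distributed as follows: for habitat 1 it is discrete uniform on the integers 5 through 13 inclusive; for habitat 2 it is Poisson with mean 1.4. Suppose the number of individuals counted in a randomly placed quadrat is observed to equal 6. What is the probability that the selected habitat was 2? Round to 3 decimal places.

0.016

Likelihoods P(X=6 | ·): 1: 0.111111; 2: 0.00257883.
Posterior ∝ prior × likelihood. Numerator for 2: 0.41·0.00257883 = 0.00105732.
Normalizing constant: 0.59·0.111111 + 0.41·0.00257883 = 0.0666129.
P(2 | observation) = 0.00105732 / 0.0666129 = 0.0158726.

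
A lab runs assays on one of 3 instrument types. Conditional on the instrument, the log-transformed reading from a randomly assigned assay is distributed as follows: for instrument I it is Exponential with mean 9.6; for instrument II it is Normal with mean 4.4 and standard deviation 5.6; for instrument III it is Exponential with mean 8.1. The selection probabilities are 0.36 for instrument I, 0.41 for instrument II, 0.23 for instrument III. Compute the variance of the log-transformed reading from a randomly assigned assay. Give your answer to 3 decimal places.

66.594

Per component, I: μ=9.6, E[X²]=184.32; II: μ=4.4, E[X²]=50.72; III: μ=8.1, E[X²]=131.22.
E[X] = 0.36·9.6 + 0.41·4.4 + 0.23·8.1 = 7.123.
E[X²] = 0.36·184.32 + 0.41·50.72 + 0.23·131.22 = 117.331.
Var(X) = E[X²] − (E[X])² = 117.331 − 50.7371 = 66.5939.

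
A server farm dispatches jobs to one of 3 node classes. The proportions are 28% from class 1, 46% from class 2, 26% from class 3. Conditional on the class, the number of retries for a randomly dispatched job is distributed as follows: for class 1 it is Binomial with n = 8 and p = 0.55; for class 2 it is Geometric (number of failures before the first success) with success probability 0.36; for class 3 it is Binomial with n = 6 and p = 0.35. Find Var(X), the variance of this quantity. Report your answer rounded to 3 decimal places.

Per component, 1: μ=4.4, E[X²]=21.34; 2: μ=1.77778, E[X²]=8.09877; 3: μ=2.1, E[X²]=5.775.
E[X] = 0.28·4.4 + 0.46·1.77778 + 0.26·2.1 = 2.59578.
E[X²] = 0.28·21.34 + 0.46·8.09877 + 0.26·5.775 = 11.2021.
Var(X) = E[X²] − (E[X])² = 11.2021 − 6.73806 = 4.46407.

4.464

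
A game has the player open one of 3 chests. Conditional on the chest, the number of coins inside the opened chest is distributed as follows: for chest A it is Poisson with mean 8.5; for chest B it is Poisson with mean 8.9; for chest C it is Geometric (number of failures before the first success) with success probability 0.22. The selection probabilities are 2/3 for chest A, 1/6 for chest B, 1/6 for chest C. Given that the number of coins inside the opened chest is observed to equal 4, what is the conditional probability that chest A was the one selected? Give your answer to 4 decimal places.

0.6019

Likelihoods P(X=4 | ·): A: 0.0442549; B: 0.0356556; C: 0.0814331.
Posterior ∝ prior × likelihood. Numerator for A: 0.666667·0.0442549 = 0.0295033.
Normalizing constant: 0.666667·0.0442549 + 0.166667·0.0356556 + 0.166667·0.0814331 = 0.0490181.
P(A | observation) = 0.0295033 / 0.0490181 = 0.601886.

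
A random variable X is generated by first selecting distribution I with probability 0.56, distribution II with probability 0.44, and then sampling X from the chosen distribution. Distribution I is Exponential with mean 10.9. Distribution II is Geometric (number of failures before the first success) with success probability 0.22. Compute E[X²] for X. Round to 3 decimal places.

For each component E[X²] = Var + (mean)², giving I: 237.62; II: 28.686.
Overall E[X²] = 0.56·237.62 + 0.44·28.686 = 145.689.

145.689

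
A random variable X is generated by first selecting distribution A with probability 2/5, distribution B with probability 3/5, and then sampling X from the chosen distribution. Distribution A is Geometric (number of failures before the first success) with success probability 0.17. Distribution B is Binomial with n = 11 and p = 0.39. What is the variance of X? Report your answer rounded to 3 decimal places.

13.142

Per component, A: μ=4.88235, E[X²]=52.5571; B: μ=4.29, E[X²]=21.021.
E[X] = 0.4·4.88235 + 0.6·4.29 = 4.52694.
E[X²] = 0.4·52.5571 + 0.6·21.021 = 33.6354.
Var(X) = E[X²] − (E[X])² = 33.6354 − 20.4932 = 13.1422.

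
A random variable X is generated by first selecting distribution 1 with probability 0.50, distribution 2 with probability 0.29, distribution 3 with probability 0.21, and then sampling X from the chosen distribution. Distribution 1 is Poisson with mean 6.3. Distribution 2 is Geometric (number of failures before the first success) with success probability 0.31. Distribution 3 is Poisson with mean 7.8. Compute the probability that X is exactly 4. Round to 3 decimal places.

0.094

Conditional on each component, P(X = 4): 1: 0.12053; 2: 0.0702681; 3: 0.0631932.
By total probability, P(X = 4) = 0.5·0.12053 + 0.29·0.0702681 + 0.21·0.0631932 = 0.0939134.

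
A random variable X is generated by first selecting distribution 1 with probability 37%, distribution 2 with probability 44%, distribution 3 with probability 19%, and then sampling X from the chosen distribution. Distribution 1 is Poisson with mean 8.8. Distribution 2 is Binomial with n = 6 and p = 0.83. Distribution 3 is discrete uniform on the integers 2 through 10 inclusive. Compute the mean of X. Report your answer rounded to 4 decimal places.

6.5872

Component means — 1: 8.8; 2: 4.98; 3: 6.
E[X] = 0.37·8.8 + 0.44·4.98 + 0.19·6 = 6.5872.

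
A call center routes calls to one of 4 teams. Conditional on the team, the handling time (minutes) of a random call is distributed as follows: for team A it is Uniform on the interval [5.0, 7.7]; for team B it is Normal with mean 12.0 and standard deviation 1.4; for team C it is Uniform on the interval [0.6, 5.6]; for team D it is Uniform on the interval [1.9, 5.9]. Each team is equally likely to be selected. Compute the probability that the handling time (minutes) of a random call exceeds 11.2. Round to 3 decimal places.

0.179

Conditional on each team, P(X > 11.2): A: 0; B: 0.716145; C: 0; D: 0.
By total probability, P(X > 11.2) = 0.25·0 + 0.25·0.716145 + 0.25·0 + 0.25·0 = 0.179036.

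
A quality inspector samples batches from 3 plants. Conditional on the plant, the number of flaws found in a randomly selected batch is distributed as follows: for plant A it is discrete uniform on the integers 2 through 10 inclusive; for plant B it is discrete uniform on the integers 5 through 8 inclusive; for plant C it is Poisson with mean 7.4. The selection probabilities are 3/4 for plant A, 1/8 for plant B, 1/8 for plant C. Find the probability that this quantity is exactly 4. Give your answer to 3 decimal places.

0.093

Conditional on each plant, P(X = 4): A: 0.111111; B: 0; C: 0.0763724.
By total probability, P(X = 4) = 0.75·0.111111 + 0.125·0 + 0.125·0.0763724 = 0.0928799.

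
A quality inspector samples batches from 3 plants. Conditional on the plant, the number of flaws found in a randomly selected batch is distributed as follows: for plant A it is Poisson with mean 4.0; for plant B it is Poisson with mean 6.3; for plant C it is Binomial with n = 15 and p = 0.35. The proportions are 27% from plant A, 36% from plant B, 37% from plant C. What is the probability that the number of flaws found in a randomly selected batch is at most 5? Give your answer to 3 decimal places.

0.564

Conditional on each plant, P(X ≤ 5): A: 0.78513; B: 0.398772; C: 0.564282.
By total probability, P(X ≤ 5) = 0.27·0.78513 + 0.36·0.398772 + 0.37·0.564282 = 0.564327.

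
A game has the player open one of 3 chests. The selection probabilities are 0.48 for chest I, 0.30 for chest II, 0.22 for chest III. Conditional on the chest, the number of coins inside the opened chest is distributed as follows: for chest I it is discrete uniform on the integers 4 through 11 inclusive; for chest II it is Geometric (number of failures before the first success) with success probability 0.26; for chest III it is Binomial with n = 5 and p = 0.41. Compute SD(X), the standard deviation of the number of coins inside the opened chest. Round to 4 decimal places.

Per component, I: μ=7.5, E[X²]=61.5; II: μ=2.84615, E[X²]=19.0473; III: μ=2.05, E[X²]=5.412.
E[X] = 0.48·7.5 + 0.3·2.84615 + 0.22·2.05 = 4.90485.
E[X²] = 0.48·61.5 + 0.3·19.0473 + 0.22·5.412 = 36.4248.
Var(X) = E[X²] − (E[X])² = 36.4248 − 24.0575 = 12.3673.
SD(X) = √12.3673 = 3.51672.

3.5167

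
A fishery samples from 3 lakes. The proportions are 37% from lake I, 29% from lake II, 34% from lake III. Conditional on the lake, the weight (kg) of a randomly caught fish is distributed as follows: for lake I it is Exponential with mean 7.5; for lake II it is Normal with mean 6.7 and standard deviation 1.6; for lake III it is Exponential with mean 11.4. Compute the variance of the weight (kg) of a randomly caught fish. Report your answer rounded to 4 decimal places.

Per component, I: μ=7.5, E[X²]=112.5; II: μ=6.7, E[X²]=47.45; III: μ=11.4, E[X²]=259.92.
E[X] = 0.37·7.5 + 0.29·6.7 + 0.34·11.4 = 8.594.
E[X²] = 0.37·112.5 + 0.29·47.45 + 0.34·259.92 = 143.758.
Var(X) = E[X²] − (E[X])² = 143.758 − 73.8568 = 69.9015.

69.9015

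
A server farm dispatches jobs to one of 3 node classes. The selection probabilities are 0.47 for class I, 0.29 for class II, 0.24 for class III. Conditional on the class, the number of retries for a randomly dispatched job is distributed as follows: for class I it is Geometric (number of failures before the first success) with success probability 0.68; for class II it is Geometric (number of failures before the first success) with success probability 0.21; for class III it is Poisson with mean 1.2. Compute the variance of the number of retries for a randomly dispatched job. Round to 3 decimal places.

Per component, I: μ=0.470588, E[X²]=0.913495; II: μ=3.7619, E[X²]=32.0658; III: μ=1.2, E[X²]=2.64.
E[X] = 0.47·0.470588 + 0.29·3.7619 + 0.24·1.2 = 1.60013.
E[X²] = 0.47·0.913495 + 0.29·32.0658 + 0.24·2.64 = 10.362.
Var(X) = E[X²] − (E[X])² = 10.362 − 2.56041 = 7.8016.

7.802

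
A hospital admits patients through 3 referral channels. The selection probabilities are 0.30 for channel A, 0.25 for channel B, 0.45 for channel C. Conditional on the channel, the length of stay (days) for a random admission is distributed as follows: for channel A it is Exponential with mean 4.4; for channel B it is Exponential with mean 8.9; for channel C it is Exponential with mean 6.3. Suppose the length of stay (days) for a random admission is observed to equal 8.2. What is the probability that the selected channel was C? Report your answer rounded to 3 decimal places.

0.472

Likelihoods f(8.2 | ·): A: 0.0352517; B: 0.0447171; C: 0.0431904.
Posterior ∝ prior × likelihood. Numerator for C: 0.45·0.0431904 = 0.0194357.
Normalizing constant: 0.3·0.0352517 + 0.25·0.0447171 + 0.45·0.0431904 = 0.0411905.
P(C | observation) = 0.0194357 / 0.0411905 = 0.471849.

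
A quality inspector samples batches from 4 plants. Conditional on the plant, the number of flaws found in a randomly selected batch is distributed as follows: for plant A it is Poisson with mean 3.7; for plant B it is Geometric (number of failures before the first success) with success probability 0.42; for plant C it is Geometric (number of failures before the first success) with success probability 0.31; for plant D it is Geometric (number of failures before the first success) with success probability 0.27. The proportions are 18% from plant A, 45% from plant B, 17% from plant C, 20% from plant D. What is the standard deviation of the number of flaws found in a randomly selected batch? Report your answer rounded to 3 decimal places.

Per component, A: μ=3.7, E[X²]=17.39; B: μ=1.38095, E[X²]=5.19501; C: μ=2.22581, E[X²]=12.1342; D: μ=2.7037, E[X²]=17.3237.
E[X] = 0.18·3.7 + 0.45·1.38095 + 0.17·2.22581 + 0.2·2.7037 = 2.20656.
E[X²] = 0.18·17.39 + 0.45·5.19501 + 0.17·12.1342 + 0.2·17.3237 = 10.9955.
Var(X) = E[X²] − (E[X])² = 10.9955 − 4.86889 = 6.12663.
SD(X) = √6.12663 = 2.4752.

2.475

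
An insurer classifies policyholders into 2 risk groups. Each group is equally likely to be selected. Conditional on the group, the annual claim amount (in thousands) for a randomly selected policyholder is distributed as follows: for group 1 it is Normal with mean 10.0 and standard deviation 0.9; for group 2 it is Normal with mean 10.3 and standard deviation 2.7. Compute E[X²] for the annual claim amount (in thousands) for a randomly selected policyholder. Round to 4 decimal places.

107.0950

For each component E[X²] = Var + (mean)², giving 1: 100.81; 2: 113.38.
Overall E[X²] = 0.5·100.81 + 0.5·113.38 = 107.095.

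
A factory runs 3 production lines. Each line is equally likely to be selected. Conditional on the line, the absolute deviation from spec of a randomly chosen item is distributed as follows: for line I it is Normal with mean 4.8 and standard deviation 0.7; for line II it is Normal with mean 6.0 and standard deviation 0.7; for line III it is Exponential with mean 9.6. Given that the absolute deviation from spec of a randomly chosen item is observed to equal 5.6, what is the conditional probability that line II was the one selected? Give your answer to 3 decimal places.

0.577

Likelihoods f(5.6 | ·): I: 0.296614; II: 0.484068; III: 0.0581287.
Posterior ∝ prior × likelihood. Numerator for II: 0.333333·0.484068 = 0.161356.
Normalizing constant: 0.333333·0.296614 + 0.333333·0.484068 + 0.333333·0.0581287 = 0.279604.
P(II | observation) = 0.161356 / 0.279604 = 0.577089.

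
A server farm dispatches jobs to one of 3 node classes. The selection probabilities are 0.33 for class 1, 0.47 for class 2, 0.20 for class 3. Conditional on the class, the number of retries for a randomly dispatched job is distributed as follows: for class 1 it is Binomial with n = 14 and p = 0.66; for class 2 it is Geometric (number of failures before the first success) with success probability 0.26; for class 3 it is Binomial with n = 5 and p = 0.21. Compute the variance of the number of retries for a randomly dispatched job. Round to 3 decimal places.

Per component, 1: μ=9.24, E[X²]=88.5192; 2: μ=2.84615, E[X²]=19.0473; 3: μ=1.05, E[X²]=1.932.
E[X] = 0.33·9.24 + 0.47·2.84615 + 0.2·1.05 = 4.59689.
E[X²] = 0.33·88.5192 + 0.47·19.0473 + 0.2·1.932 = 38.55.
Var(X) = E[X²] − (E[X])² = 38.55 − 21.1314 = 17.4186.

17.419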